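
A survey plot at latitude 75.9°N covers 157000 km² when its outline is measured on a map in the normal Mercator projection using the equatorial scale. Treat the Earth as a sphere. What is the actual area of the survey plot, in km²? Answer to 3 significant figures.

The Mercator projection is conformal; its linear scale factor is the same in every direction and equals sec φ = 1/cos φ.
Areal scale = k² = sec²φ = 1/cos²(75.9°) = 1/0.2436² = 16.85.
True area = apparent / (areal scale) = 157000 / 16.85 ≈ 9320 km².

9320 km²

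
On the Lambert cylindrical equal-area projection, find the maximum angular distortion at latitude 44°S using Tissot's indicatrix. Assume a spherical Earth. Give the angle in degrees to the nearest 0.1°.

37.1°

The Lambert cylindrical equal-area projection is the cylindrical equal-area projection with its standard parallel at the equator (φ₀ = 0). Cylindrical equal-area (φ₀ = 0°): h = cos φ / cos 0° along meridians, k = cos 0° / cos φ along parallels; h·k = 1.
At 44°: h = 0.7193, k = 1.390; principal scales a = 1.390, b = 0.7193.
sin(ω/2) = (a − b)/(a + b) = 0.6708/2.110 = 0.3180, so ω = 2 arcsin(0.3180) ≈ 37.1°.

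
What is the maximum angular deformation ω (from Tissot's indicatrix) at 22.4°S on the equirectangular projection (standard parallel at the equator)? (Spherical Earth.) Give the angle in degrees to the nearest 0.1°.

Plate carrée maps x = Rλ, y = Rφ. The meridian scale is h = 1 and the parallel scale is k = 1/cos φ = sec φ.
At 22.4°: h = 1.000, k = 1.082; principal scales a = 1.082, b = 1.000.
sin(ω/2) = (a − b)/(a + b) = 0.08161/2.082 = 0.03921, so ω = 2 arcsin(0.03921) ≈ 4.5°.

4.5°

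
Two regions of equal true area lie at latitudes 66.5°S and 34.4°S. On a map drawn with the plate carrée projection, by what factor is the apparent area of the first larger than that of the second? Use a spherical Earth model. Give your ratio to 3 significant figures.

2.07

Plate carrée maps x = Rλ, y = Rφ. The meridian scale is h = 1 and the parallel scale is k = 1/cos φ = sec φ.
Areal scale at 66.5°: h·k = 1.000 × 2.508 = 2.508.
Areal scale at 34.4°: h·k = 1.000 × 1.212 = 1.212.
Ratio = 2.508/1.212 ≈ 2.07.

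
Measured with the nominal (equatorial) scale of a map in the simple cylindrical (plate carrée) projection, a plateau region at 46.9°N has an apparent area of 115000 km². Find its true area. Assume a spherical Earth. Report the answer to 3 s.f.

In the plate carrée (x = Rλ, y = Rφ), meridians are true-scale (h = 1) and parallels are stretched by k = sec φ.
Areal scale = h·k = 1 × sec φ; at 46.9°, h = 1.000, k = 1.464, so h·k = 1.464.
True area = apparent / (areal scale) = 115000 / 1.464 ≈ 78600 km².

78600 km²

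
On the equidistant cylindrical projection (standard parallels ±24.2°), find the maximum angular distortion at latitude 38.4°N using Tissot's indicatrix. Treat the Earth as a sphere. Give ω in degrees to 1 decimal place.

8.7°

The equidistant cylindrical projection with φ₀ = 24.2° has h = 1 (meridians true) and k = cos φ₀ / cos φ along parallels.
At 38.4°: h = 1.000, k = 1.164; principal scales a = 1.164, b = 1.000.
sin(ω/2) = (a − b)/(a + b) = 0.1639/2.164 = 0.07573, so ω = 2 arcsin(0.07573) ≈ 8.7°.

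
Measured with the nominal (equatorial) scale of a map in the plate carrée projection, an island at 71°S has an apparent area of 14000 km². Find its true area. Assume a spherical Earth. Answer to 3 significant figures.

4560 km²

In the plate carrée (x = Rλ, y = Rφ), meridians are true-scale (h = 1) and parallels are stretched by k = sec φ.
Areal scale = h·k = 1 × sec φ; at 71°, h = 1.000, k = 3.072, so h·k = 3.072.
True area = apparent / (areal scale) = 14000 / 3.072 ≈ 4560 km².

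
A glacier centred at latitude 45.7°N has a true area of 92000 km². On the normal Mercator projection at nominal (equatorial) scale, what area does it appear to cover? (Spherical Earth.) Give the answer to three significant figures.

For Mercator, h = k = sec φ (a conformal cylindrical projection has a single point scale, 1/cos φ).
Areal scale = k² = sec²φ = 1/cos²(45.7°) = 1/0.6984² = 2.050.
Apparent area = 92000 × 2.050 ≈ 189000 km².

189000 km²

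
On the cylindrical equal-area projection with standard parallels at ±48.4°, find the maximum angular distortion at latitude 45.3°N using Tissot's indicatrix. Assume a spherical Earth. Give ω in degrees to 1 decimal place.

For cylindrical equal-area with standard parallel φ₀, h = cos φ / cos φ₀ and k = cos φ₀ / cos φ, so h·k = 1.
At 45.3°: h = 1.059, k = 0.9439; principal scales a = 1.059, b = 0.9439.
sin(ω/2) = (a − b)/(a + b) = 0.1156/2.003 = 0.05768, so ω = 2 arcsin(0.05768) ≈ 6.6°.

6.6°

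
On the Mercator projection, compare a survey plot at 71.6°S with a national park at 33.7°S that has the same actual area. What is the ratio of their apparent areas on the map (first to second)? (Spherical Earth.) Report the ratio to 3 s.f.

6.95

Mercator areal scale is sec²φ.
At 71.6°: sec²(71.6°) = 1/0.3156² = 10.04.
At 33.7°: sec²(33.7°) = 1/0.8320² = 1.445.
Ratio = 10.04/1.445 = cos²(33.7°)/cos²(71.6°) ≈ 6.95.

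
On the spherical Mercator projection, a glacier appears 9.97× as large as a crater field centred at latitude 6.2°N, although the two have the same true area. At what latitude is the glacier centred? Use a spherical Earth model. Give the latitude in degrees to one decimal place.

71.6°

On Mercator, (apparent₁)/(apparent₂) = sec²φ₁ / sec²φ₂ when true areas are equal.
cos²φ₂ / cos²φ₁ = 9.97  ⇒  cos φ₁ = cos 6.2° / √9.97 = 0.9942/3.158 = 0.3149.
φ₁ = arccos(0.3149) ≈ 71.6°.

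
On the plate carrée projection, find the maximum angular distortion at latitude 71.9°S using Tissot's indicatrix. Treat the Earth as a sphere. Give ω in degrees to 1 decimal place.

63.5°

For the equirectangular projection with φ₀ = 0 (plate carrée), h = 1 along meridians and k = sec φ along parallels.
At 71.9°: h = 1.000, k = 3.219; principal scales a = 3.219, b = 1.000.
sin(ω/2) = (a − b)/(a + b) = 2.219/4.219 = 0.5259, so ω = 2 arcsin(0.5259) ≈ 63.5°.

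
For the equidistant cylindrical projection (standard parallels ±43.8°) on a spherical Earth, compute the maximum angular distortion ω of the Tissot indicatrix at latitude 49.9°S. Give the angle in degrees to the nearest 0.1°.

6.5°

With standard parallel φ₀ = 43.8°, the equirectangular projection gives x = Rλ cos φ₀, y = Rφ, so h = 1 and k = cos 43.8° / cos φ.
At 49.9°: h = 1.000, k = 1.121; principal scales a = 1.121, b = 1.000.
sin(ω/2) = (a − b)/(a + b) = 0.1205/2.121 = 0.05684, so ω = 2 arcsin(0.05684) ≈ 6.5°.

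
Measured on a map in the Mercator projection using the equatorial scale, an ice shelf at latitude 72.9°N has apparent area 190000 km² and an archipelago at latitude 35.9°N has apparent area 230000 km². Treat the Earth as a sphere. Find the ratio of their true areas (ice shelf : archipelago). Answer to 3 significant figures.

0.109

On Mercator the areal scale is sec²φ, so true area = apparent × cos²φ.
True area of ice shelf: 190000 × cos²(72.9°) = 190000 × 0.08646 = 16430 km².
True area of archipelago: 230000 × cos²(35.9°) = 230000 × 0.6562 = 150900 km².
Ratio = 16430 / 150900 ≈ 0.109.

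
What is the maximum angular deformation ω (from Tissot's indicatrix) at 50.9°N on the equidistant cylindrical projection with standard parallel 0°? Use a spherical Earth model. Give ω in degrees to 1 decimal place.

Plate carrée maps x = Rλ, y = Rφ. The meridian scale is h = 1 and the parallel scale is k = 1/cos φ = sec φ.
At 50.9°: h = 1.000, k = 1.586; principal scales a = 1.586, b = 1.000.
sin(ω/2) = (a − b)/(a + b) = 0.5856/2.586 = 0.2265, so ω = 2 arcsin(0.2265) ≈ 26.2°.

26.2°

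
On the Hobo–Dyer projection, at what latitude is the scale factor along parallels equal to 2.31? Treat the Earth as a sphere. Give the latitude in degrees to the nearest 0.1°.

69.9°

The Hobo–Dyer projection is cylindrical equal-area with φ₀ = 37.5°. A cylindrical equal-area projection with standard parallel φ₀ has meridian scale h = cos φ / cos φ₀ and parallel scale k = cos φ₀ / cos φ (so areas are preserved, h·k = 1).
k = cos φ₀ / cos φ = 2.31  ⇒  cos φ = cos 37.5° / 2.31 = 0.3434.
φ = arccos(0.3434) ≈ 69.9°.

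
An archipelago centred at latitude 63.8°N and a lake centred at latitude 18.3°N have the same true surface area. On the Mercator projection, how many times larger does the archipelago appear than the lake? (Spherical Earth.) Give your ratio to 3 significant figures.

4.62

Mercator areal scale is sec²φ.
At 63.8°: sec²(63.8°) = 1/0.4415² = 5.130.
At 18.3°: sec²(18.3°) = 1/0.9494² = 1.109.
Ratio = 5.130/1.109 = cos²(18.3°)/cos²(63.8°) ≈ 4.62.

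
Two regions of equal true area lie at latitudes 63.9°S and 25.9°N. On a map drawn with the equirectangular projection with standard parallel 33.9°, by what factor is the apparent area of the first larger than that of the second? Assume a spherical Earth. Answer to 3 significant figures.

With standard parallel φ₀ = 33.9°, the equirectangular projection gives x = Rλ cos φ₀, y = Rφ, so h = 1 and k = cos 33.9° / cos φ.
Areal scale at 63.9°: h·k = 1.000 × 1.887 = 1.887.
Areal scale at 25.9°: h·k = 1.000 × 0.9227 = 0.9227.
Ratio = 1.887/0.9227 ≈ 2.04.

2.04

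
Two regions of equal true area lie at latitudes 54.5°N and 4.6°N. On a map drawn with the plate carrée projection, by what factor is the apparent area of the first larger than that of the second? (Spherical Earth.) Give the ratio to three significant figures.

1.72

For the equirectangular projection with φ₀ = 0 (plate carrée), h = 1 along meridians and k = sec φ along parallels.
Areal scale at 54.5°: h·k = 1.000 × 1.722 = 1.722.
Areal scale at 4.6°: h·k = 1.000 × 1.003 = 1.003.
Ratio = 1.722/1.003 ≈ 1.72.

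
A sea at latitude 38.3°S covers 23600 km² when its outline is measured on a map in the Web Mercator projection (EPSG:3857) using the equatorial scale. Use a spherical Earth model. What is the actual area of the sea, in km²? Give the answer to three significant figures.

For Mercator, h = k = sec φ (a conformal cylindrical projection has a single point scale, 1/cos φ).
Areal scale = k² = sec²φ = 1/cos²(38.3°) = 1/0.7848² = 1.624.
True area = apparent / (areal scale) = 23600 / 1.624 ≈ 14500 km².

14500 km²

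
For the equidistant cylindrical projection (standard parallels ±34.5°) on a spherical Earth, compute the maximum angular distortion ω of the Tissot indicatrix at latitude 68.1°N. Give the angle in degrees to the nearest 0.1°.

44.3°

With standard parallel φ₀ = 34.5°, the equirectangular projection gives x = Rλ cos φ₀, y = Rφ, so h = 1 and k = cos 34.5° / cos φ.
At 68.1°: h = 1.000, k = 2.210; principal scales a = 2.210, b = 1.000.
sin(ω/2) = (a − b)/(a + b) = 1.210/3.210 = 0.3769, so ω = 2 arcsin(0.3769) ≈ 44.3°.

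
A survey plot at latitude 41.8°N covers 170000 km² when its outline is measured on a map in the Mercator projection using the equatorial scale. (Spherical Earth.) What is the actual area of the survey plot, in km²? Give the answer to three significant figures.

94500 km²

Mercator is conformal, so the point scale is isotropic: h = k = sec φ = 1/cos φ.
Areal scale = k² = sec²φ = 1/cos²(41.8°) = 1/0.7455² = 1.799.
True area = apparent / (areal scale) = 170000 / 1.799 ≈ 94500 km².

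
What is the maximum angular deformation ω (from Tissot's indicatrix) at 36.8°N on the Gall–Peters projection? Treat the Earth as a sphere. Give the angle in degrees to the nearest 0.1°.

The Gall–Peters projection is cylindrical equal-area with φ₀ = 45°. Cylindrical equal-area (φ₀ = 45°): h = cos φ / cos 45° along meridians, k = cos 45° / cos φ along parallels; h·k = 1.
At 36.8°: h = 1.132, k = 0.8831; principal scales a = 1.132, b = 0.8831.
sin(ω/2) = (a − b)/(a + b) = 0.2493/2.015 = 0.1237, so ω = 2 arcsin(0.1237) ≈ 14.2°.

14.2°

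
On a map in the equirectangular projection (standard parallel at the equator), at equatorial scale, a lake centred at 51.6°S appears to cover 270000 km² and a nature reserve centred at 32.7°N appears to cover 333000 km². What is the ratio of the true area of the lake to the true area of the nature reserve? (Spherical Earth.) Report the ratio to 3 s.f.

0.598

Plate carrée has h = 1 and k = sec φ, giving areal scale sec φ; true area = (apparent area) · cos φ.
True area of lake: 270000 × cos(51.6°) = 270000 × 0.6211 = 167700 km².
True area of nature reserve: 333000 × cos(32.7°) = 333000 × 0.8415 = 280200 km².
Ratio = 167700 / 280200 ≈ 0.598.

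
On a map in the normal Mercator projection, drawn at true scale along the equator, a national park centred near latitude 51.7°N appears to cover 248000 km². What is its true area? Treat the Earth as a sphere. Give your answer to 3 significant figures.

Mercator is conformal, so the point scale is isotropic: h = k = sec φ = 1/cos φ.
Areal scale = k² = sec²φ = 1/cos²(51.7°) = 1/0.6198² = 2.603.
True area = apparent / (areal scale) = 248000 / 2.603 ≈ 95300 km².

95300 km²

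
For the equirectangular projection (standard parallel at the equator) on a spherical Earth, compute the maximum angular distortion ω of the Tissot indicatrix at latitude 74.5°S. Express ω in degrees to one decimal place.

70.7°

Plate carrée maps x = Rλ, y = Rφ. The meridian scale is h = 1 and the parallel scale is k = 1/cos φ = sec φ.
At 74.5°: h = 1.000, k = 3.742; principal scales a = 3.742, b = 1.000.
sin(ω/2) = (a − b)/(a + b) = 2.742/4.742 = 0.5782, so ω = 2 arcsin(0.5782) ≈ 70.7°.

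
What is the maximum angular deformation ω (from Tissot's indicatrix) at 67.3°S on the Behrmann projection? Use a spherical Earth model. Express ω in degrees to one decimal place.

83.9°

Behrmann is a cylindrical equal-area projection with standard parallels at ±30°. For cylindrical equal-area with standard parallel φ₀, h = cos φ / cos φ₀ and k = cos φ₀ / cos φ, so h·k = 1.
At 67.3°: h = 0.4456, k = 2.244; principal scales a = 2.244, b = 0.4456.
sin(ω/2) = (a − b)/(a + b) = 1.799/2.690 = 0.6687, so ω = 2 arcsin(0.6687) ≈ 83.9°.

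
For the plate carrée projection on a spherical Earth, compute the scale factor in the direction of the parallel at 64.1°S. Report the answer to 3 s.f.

For the equirectangular projection with φ₀ = 0 (plate carrée), h = 1 along meridians and k = sec φ along parallels.
k = 1/cos 64.1° = 1/0.4368 = 2.289.

2.29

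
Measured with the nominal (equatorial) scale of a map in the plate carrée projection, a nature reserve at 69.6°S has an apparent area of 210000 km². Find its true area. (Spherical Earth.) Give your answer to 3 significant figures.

73200 km²

Plate carrée maps x = Rλ, y = Rφ. The meridian scale is h = 1 and the parallel scale is k = 1/cos φ = sec φ.
Areal scale = h·k = 1 × sec φ; at 69.6°, h = 1.000, k = 2.869, so h·k = 2.869.
True area = apparent / (areal scale) = 210000 / 2.869 ≈ 73200 km².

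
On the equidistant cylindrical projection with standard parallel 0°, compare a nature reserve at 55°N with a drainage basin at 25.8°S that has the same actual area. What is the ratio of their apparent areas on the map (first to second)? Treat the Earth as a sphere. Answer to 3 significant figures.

1.57

For the equirectangular projection with φ₀ = 0 (plate carrée), h = 1 along meridians and k = sec φ along parallels.
Areal scale at 55°: h·k = 1.000 × 1.743 = 1.743.
Areal scale at 25.8°: h·k = 1.000 × 1.111 = 1.111.
Ratio = 1.743/1.111 ≈ 1.57.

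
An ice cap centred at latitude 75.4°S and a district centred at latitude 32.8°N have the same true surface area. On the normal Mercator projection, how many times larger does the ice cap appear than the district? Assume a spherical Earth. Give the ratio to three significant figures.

Mercator areal scale is sec²φ.
At 75.4°: sec²(75.4°) = 1/0.2521² = 15.74.
At 32.8°: sec²(32.8°) = 1/0.8406² = 1.415.
Ratio = 15.74/1.415 = cos²(32.8°)/cos²(75.4°) ≈ 11.1.

11.1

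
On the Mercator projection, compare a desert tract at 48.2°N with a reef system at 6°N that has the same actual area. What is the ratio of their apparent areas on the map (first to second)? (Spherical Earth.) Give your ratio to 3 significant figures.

Mercator areal scale is sec²φ.
At 48.2°: sec²(48.2°) = 1/0.6665² = 2.251.
At 6°: sec²(6°) = 1/0.9945² = 1.011.
Ratio = 2.251/1.011 = cos²(6°)/cos²(48.2°) ≈ 2.23.

2.23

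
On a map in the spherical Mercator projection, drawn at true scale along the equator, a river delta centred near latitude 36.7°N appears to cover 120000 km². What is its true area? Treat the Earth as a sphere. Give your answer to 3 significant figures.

The Mercator projection is conformal; its linear scale factor is the same in every direction and equals sec φ = 1/cos φ.
Areal scale = k² = sec²φ = 1/cos²(36.7°) = 1/0.8018² = 1.556.
True area = apparent / (areal scale) = 120000 / 1.556 ≈ 77100 km².

77100 km²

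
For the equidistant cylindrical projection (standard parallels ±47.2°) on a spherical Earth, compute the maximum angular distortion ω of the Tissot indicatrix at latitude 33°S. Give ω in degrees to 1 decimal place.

12.0°

With standard parallel φ₀ = 47.2°, the equirectangular projection gives x = Rλ cos φ₀, y = Rφ, so h = 1 and k = cos 47.2° / cos φ.
At 33°: h = 1.000, k = 0.8101; principal scales a = 1.000, b = 0.8101.
sin(ω/2) = (a − b)/(a + b) = 0.1899/1.810 = 0.1049, so ω = 2 arcsin(0.1049) ≈ 12.0°.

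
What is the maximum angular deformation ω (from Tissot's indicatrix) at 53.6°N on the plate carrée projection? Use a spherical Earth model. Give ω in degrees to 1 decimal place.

In the plate carrée (x = Rλ, y = Rφ), meridians are true-scale (h = 1) and parallels are stretched by k = sec φ.
At 53.6°: h = 1.000, k = 1.685; principal scales a = 1.685, b = 1.000.
sin(ω/2) = (a − b)/(a + b) = 0.6852/2.685 = 0.2552, so ω = 2 arcsin(0.2552) ≈ 29.6°.

29.6°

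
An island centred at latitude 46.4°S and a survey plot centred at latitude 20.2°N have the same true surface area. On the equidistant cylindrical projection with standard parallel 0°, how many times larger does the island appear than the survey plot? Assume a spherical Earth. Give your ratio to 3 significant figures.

1.36

For the equirectangular projection with φ₀ = 0 (plate carrée), h = 1 along meridians and k = sec φ along parallels.
Areal scale at 46.4°: h·k = 1.000 × 1.450 = 1.450.
Areal scale at 20.2°: h·k = 1.000 × 1.066 = 1.066.
Ratio = 1.450/1.066 ≈ 1.36.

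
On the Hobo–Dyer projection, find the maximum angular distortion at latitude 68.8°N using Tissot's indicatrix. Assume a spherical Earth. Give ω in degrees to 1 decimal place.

The Hobo–Dyer projection is cylindrical equal-area with φ₀ = 37.5°. For cylindrical equal-area with standard parallel φ₀, h = cos φ / cos φ₀ and k = cos φ₀ / cos φ, so h·k = 1.
At 68.8°: h = 0.4558, k = 2.194; principal scales a = 2.194, b = 0.4558.
sin(ω/2) = (a − b)/(a + b) = 1.738/2.650 = 0.6559, so ω = 2 arcsin(0.6559) ≈ 82.0°.

82.0°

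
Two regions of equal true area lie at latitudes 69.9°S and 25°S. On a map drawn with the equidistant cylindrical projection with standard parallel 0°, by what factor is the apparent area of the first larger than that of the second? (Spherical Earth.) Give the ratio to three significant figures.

For the equirectangular projection with φ₀ = 0 (plate carrée), h = 1 along meridians and k = sec φ along parallels.
Areal scale at 69.9°: h·k = 1.000 × 2.910 = 2.910.
Areal scale at 25°: h·k = 1.000 × 1.103 = 1.103.
Ratio = 2.910/1.103 ≈ 2.64.

2.64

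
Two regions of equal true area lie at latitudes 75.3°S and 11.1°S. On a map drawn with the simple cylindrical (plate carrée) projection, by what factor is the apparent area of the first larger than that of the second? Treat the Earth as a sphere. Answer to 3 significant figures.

For the equirectangular projection with φ₀ = 0 (plate carrée), h = 1 along meridians and k = sec φ along parallels.
Areal scale at 75.3°: h·k = 1.000 × 3.941 = 3.941.
Areal scale at 11.1°: h·k = 1.000 × 1.019 = 1.019.
Ratio = 3.941/1.019 ≈ 3.87.

3.87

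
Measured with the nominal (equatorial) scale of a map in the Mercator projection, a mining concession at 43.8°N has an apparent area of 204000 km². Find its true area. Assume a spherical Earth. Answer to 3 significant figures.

106000 km²

Mercator is conformal, so the point scale is isotropic: h = k = sec φ = 1/cos φ.
Areal scale = k² = sec²φ = 1/cos²(43.8°) = 1/0.7218² = 1.920.
True area = apparent / (areal scale) = 204000 / 1.920 ≈ 106000 km².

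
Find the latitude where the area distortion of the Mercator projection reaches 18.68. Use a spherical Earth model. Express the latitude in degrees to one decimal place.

Mercator areal scale is sec²φ.
sec²φ = 18.68  ⇒  cos²φ = 0.05353  ⇒  cos φ = 0.2314.
φ = arccos(0.2314) ≈ 76.6°.

76.6°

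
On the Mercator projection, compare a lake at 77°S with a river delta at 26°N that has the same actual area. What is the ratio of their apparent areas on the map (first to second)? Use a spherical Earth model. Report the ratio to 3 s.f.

16.0

Mercator is conformal with k = sec φ, so areal scale = k² = sec²φ.
At 77°: sec²(77°) = 1/0.2250² = 19.76.
At 26°: sec²(26°) = 1/0.8988² = 1.238.
Ratio = 19.76/1.238 = cos²(26°)/cos²(77°) ≈ 16.0.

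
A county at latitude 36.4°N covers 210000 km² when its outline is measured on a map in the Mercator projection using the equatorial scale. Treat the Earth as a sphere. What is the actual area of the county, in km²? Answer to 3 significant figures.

Mercator is conformal, so the point scale is isotropic: h = k = sec φ = 1/cos φ.
Areal scale = k² = sec²φ = 1/cos²(36.4°) = 1/0.8049² = 1.544.
True area = apparent / (areal scale) = 210000 / 1.544 ≈ 136000 km².

136000 km²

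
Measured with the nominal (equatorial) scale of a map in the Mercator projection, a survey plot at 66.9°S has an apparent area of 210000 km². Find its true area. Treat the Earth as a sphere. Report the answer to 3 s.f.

For Mercator, h = k = sec φ (a conformal cylindrical projection has a single point scale, 1/cos φ).
Areal scale = k² = sec²φ = 1/cos²(66.9°) = 1/0.3923² = 6.497.
True area = apparent / (areal scale) = 210000 / 6.497 ≈ 32300 km².

32300 km²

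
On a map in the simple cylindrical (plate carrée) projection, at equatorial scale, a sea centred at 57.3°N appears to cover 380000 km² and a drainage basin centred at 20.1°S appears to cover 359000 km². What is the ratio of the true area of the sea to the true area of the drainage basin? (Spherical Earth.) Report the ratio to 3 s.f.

0.609

On the plate carrée, areal scale = h·k = 1 × sec φ, so true area = apparent × cos φ.
True area of sea: 380000 × cos(57.3°) = 380000 × 0.5402 = 205300 km².
True area of drainage basin: 359000 × cos(20.1°) = 359000 × 0.9391 = 337100 km².
Ratio = 205300 / 337100 ≈ 0.609.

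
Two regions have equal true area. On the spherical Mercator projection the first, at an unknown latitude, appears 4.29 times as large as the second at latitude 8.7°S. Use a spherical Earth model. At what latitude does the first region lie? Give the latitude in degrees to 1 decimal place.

For equal true areas on Mercator, apparent areas scale as sec²φ, so the ratio is cos²φ₂ / cos²φ₁.
cos²φ₂ / cos²φ₁ = 4.29  ⇒  cos φ₁ = cos 8.7° / √4.29 = 0.9885/2.071 = 0.4772.
φ₁ = arccos(0.4772) ≈ 61.5°.

61.5°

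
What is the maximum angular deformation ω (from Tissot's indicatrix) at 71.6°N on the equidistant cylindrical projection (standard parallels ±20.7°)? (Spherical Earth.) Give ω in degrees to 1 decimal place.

59.4°

The equidistant cylindrical projection with φ₀ = 20.7° has h = 1 (meridians true) and k = cos φ₀ / cos φ along parallels.
At 71.6°: h = 1.000, k = 2.964; principal scales a = 2.964, b = 1.000.
sin(ω/2) = (a − b)/(a + b) = 1.964/3.964 = 0.4954, so ω = 2 arcsin(0.4954) ≈ 59.4°.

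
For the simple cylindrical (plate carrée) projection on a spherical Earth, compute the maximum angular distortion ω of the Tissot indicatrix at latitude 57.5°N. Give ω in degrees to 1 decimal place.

35.0°

Plate carrée maps x = Rλ, y = Rφ. The meridian scale is h = 1 and the parallel scale is k = 1/cos φ = sec φ.
At 57.5°: h = 1.000, k = 1.861; principal scales a = 1.861, b = 1.000.
sin(ω/2) = (a − b)/(a + b) = 0.8612/2.861 = 0.3010, so ω = 2 arcsin(0.3010) ≈ 35.0°.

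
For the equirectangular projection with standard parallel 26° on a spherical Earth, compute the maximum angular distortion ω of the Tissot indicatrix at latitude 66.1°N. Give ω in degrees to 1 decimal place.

44.5°

In the equirectangular projection with standard parallel φ₀ = 26° (x = Rλ cos φ₀, y = Rφ), meridians are true-scale (h = 1) and the parallel scale is k = cos φ₀ / cos φ.
At 66.1°: h = 1.000, k = 2.218; principal scales a = 2.218, b = 1.000.
sin(ω/2) = (a − b)/(a + b) = 1.218/3.218 = 0.3786, so ω = 2 arcsin(0.3786) ≈ 44.5°.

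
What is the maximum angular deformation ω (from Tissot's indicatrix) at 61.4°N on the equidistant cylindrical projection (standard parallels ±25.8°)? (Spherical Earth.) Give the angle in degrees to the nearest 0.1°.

35.6°

With standard parallel φ₀ = 25.8°, the equirectangular projection gives x = Rλ cos φ₀, y = Rφ, so h = 1 and k = cos 25.8° / cos φ.
At 61.4°: h = 1.000, k = 1.881; principal scales a = 1.881, b = 1.000.
sin(ω/2) = (a − b)/(a + b) = 0.8808/2.881 = 0.3057, so ω = 2 arcsin(0.3057) ≈ 35.6°.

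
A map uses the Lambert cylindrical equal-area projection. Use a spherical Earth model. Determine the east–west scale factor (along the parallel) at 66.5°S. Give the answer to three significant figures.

The Lambert cylindrical equal-area projection is the cylindrical equal-area projection with its standard parallel at the equator (φ₀ = 0). For cylindrical equal-area with standard parallel φ₀, h = cos φ / cos φ₀ and k = cos φ₀ / cos φ, so h·k = 1.
k = cos 0° / cos 66.5° = 1.000/0.3987 = 2.508.

2.51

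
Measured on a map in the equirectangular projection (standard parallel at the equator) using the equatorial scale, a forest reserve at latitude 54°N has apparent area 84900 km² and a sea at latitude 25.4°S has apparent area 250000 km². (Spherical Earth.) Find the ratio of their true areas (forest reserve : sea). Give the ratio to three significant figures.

Plate carrée has h = 1 and k = sec φ, giving areal scale sec φ; true area = (apparent area) · cos φ.
True area of forest reserve: 84900 × cos(54°) = 84900 × 0.5878 = 49900 km².
True area of sea: 250000 × cos(25.4°) = 250000 × 0.9033 = 225800 km².
Ratio = 49900 / 225800 ≈ 0.221.

0.221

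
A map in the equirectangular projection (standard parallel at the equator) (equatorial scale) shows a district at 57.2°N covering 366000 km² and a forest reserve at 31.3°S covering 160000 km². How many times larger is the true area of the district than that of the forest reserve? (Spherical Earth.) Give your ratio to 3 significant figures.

On the plate carrée, areal scale = h·k = 1 × sec φ, so true area = apparent × cos φ.
True area of district: 366000 × cos(57.2°) = 366000 × 0.5417 = 198300 km².
True area of forest reserve: 160000 × cos(31.3°) = 160000 × 0.8545 = 136700 km².
Ratio = 198300 / 136700 ≈ 1.45.

1.45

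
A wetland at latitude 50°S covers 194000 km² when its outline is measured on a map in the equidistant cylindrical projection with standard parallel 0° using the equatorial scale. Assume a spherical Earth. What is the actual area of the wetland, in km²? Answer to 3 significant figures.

Plate carrée maps x = Rλ, y = Rφ. The meridian scale is h = 1 and the parallel scale is k = 1/cos φ = sec φ.
Areal scale = h·k = 1 × sec φ; at 50°, h = 1.000, k = 1.556, so h·k = 1.556.
True area = apparent / (areal scale) = 194000 / 1.556 ≈ 125000 km².

125000 km²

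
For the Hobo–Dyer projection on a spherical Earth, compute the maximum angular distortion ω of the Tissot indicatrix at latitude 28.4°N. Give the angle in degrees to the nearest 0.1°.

11.8°

The Hobo–Dyer projection is cylindrical equal-area with φ₀ = 37.5°. For cylindrical equal-area with standard parallel φ₀, h = cos φ / cos φ₀ and k = cos φ₀ / cos φ, so h·k = 1.
At 28.4°: h = 1.109, k = 0.9019; principal scales a = 1.109, b = 0.9019.
sin(ω/2) = (a − b)/(a + b) = 0.2069/2.011 = 0.1029, so ω = 2 arcsin(0.1029) ≈ 11.8°.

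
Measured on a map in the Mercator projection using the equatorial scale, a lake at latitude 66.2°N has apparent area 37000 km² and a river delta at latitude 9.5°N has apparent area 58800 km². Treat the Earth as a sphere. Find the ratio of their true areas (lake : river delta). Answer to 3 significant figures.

On Mercator the areal scale is sec²φ, so true area = apparent × cos²φ.
True area of lake: 37000 × cos²(66.2°) = 37000 × 0.1628 = 6025 km².
True area of river delta: 58800 × cos²(9.5°) = 58800 × 0.9728 = 57200 km².
Ratio = 6025 / 57200 ≈ 0.105.

0.105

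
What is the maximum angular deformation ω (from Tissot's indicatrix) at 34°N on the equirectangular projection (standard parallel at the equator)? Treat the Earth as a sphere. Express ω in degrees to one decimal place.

For the equirectangular projection with φ₀ = 0 (plate carrée), h = 1 along meridians and k = sec φ along parallels.
At 34°: h = 1.000, k = 1.206; principal scales a = 1.206, b = 1.000.
sin(ω/2) = (a − b)/(a + b) = 0.2062/2.206 = 0.09347, so ω = 2 arcsin(0.09347) ≈ 10.7°.

10.7°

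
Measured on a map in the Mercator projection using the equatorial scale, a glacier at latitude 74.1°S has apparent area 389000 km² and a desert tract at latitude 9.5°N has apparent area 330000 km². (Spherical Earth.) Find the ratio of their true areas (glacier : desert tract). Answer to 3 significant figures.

On Mercator the areal scale is sec²φ, so true area = apparent × cos²φ.
True area of glacier: 389000 × cos²(74.1°) = 389000 × 0.07505 = 29200 km².
True area of desert tract: 330000 × cos²(9.5°) = 330000 × 0.9728 = 321000 km².
Ratio = 29200 / 321000 ≈ 0.0909.

0.0909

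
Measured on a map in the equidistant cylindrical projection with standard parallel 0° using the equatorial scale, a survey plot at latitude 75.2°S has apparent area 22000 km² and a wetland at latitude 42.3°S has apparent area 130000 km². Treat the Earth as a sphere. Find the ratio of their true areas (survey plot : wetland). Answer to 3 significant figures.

Plate carrée has h = 1 and k = sec φ, giving areal scale sec φ; true area = (apparent area) · cos φ.
True area of survey plot: 22000 × cos(75.2°) = 22000 × 0.2554 = 5620 km².
True area of wetland: 130000 × cos(42.3°) = 130000 × 0.7396 = 96150 km².
Ratio = 5620 / 96150 ≈ 0.0584.

0.0584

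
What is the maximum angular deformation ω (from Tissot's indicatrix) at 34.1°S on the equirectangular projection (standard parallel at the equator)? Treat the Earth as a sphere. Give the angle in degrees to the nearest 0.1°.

10.8°

For the equirectangular projection with φ₀ = 0 (plate carrée), h = 1 along meridians and k = sec φ along parallels.
At 34.1°: h = 1.000, k = 1.208; principal scales a = 1.208, b = 1.000.
sin(ω/2) = (a − b)/(a + b) = 0.2076/2.208 = 0.09406, so ω = 2 arcsin(0.09406) ≈ 10.8°.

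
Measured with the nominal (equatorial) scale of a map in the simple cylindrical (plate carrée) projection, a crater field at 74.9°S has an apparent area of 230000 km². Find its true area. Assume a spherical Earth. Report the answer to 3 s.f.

For the equirectangular projection with φ₀ = 0 (plate carrée), h = 1 along meridians and k = sec φ along parallels.
Areal scale = h·k = 1 × sec φ; at 74.9°, h = 1.000, k = 3.839, so h·k = 3.839.
True area = apparent / (areal scale) = 230000 / 3.839 ≈ 59900 km².

59900 km²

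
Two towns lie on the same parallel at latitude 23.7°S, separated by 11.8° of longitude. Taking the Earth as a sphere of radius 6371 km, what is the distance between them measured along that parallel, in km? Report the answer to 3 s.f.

1200 km

Arc length along a parallel = R cos φ · Δλ (with Δλ in radians).
= 6371 × cos 23.7° × (11.8° × π/180) = 6371 × 0.9157 × 0.2059 ≈ 1200 km.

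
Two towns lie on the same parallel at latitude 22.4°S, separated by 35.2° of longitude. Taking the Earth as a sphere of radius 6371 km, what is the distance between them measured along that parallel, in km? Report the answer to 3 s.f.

3620 km

Arc length along a parallel = R cos φ · Δλ (with Δλ in radians).
= 6371 × cos 22.4° × (35.2° × π/180) = 6371 × 0.9245 × 0.6144 ≈ 3620 km.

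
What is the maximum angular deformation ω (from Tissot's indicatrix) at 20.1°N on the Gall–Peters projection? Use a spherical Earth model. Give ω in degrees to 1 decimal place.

The Gall–Peters projection is cylindrical equal-area with φ₀ = 45°. For cylindrical equal-area with standard parallel φ₀, h = cos φ / cos φ₀ and k = cos φ₀ / cos φ, so h·k = 1.
At 20.1°: h = 1.328, k = 0.7530; principal scales a = 1.328, b = 0.7530.
sin(ω/2) = (a − b)/(a + b) = 0.5751/2.081 = 0.2764, so ω = 2 arcsin(0.2764) ≈ 32.1°.

32.1°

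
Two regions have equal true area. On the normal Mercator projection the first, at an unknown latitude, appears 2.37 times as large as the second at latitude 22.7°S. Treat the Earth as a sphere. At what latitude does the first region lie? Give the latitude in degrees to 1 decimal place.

For equal true areas on Mercator, apparent areas scale as sec²φ, so the ratio is cos²φ₂ / cos²φ₁.
cos²φ₂ / cos²φ₁ = 2.37  ⇒  cos φ₁ = cos 22.7° / √2.37 = 0.9225/1.539 = 0.5993.
φ₁ = arccos(0.5993) ≈ 53.2°.

53.2°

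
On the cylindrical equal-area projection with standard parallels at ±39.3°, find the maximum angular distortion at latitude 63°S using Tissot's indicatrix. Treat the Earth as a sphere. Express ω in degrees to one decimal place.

For cylindrical equal-area with standard parallel φ₀, h = cos φ / cos φ₀ and k = cos φ₀ / cos φ, so h·k = 1.
At 63°: h = 0.5867, k = 1.705; principal scales a = 1.705, b = 0.5867.
sin(ω/2) = (a − b)/(a + b) = 1.118/2.291 = 0.4879, so ω = 2 arcsin(0.4879) ≈ 58.4°.

58.4°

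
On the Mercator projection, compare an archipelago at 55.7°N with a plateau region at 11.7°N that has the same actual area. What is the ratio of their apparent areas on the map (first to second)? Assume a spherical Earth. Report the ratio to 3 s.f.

On Mercator, area is exaggerated by sec²φ = 1/cos²φ.
At 55.7°: sec²(55.7°) = 1/0.5635² = 3.149.
At 11.7°: sec²(11.7°) = 1/0.9792² = 1.043.
Ratio = 3.149/1.043 = cos²(11.7°)/cos²(55.7°) ≈ 3.02.

3.02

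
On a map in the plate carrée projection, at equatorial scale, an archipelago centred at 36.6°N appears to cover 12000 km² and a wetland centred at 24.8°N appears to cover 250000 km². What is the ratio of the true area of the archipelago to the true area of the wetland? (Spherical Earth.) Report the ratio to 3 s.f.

0.0425

On the plate carrée, areal scale = h·k = 1 × sec φ, so true area = apparent × cos φ.
True area of archipelago: 12000 × cos(36.6°) = 12000 × 0.8028 = 9634 km².
True area of wetland: 250000 × cos(24.8°) = 250000 × 0.9078 = 226900 km².
Ratio = 9634 / 226900 ≈ 0.0425.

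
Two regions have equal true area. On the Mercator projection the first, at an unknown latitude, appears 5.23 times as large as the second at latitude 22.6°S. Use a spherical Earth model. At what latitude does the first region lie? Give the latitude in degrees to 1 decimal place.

For equal true areas on Mercator, apparent areas scale as sec²φ, so the ratio is cos²φ₂ / cos²φ₁.
cos²φ₂ / cos²φ₁ = 5.23  ⇒  cos φ₁ = cos 22.6° / √5.23 = 0.9232/2.287 = 0.4037.
φ₁ = arccos(0.4037) ≈ 66.2°.

66.2°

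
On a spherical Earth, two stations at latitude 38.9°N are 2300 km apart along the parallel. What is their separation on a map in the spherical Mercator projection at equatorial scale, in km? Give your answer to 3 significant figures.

Mercator is conformal, so the point scale is isotropic: h = k = sec φ = 1/cos φ.
Along the parallel, k = sec 38.9° = 1/0.7782 = 1.285.
Map distance = 2300 × 1.285 ≈ 2960 km.

2960 km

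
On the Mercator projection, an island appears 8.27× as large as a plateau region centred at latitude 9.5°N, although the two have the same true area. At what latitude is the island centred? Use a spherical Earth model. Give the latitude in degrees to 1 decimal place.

69.9°

Mercator areal scale is sec²φ, so apparent-area ratio = sec²φ₁ / sec²φ₂ = cos²φ₂ / cos²φ₁.
cos²φ₂ / cos²φ₁ = 8.27  ⇒  cos φ₁ = cos 9.5° / √8.27 = 0.9863/2.876 = 0.3430.
φ₁ = arccos(0.3430) ≈ 69.9°.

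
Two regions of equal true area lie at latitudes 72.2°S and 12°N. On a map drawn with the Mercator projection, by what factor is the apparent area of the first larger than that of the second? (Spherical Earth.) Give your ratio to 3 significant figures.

On Mercator, area is exaggerated by sec²φ = 1/cos²φ.
At 72.2°: sec²(72.2°) = 1/0.3057² = 10.70.
At 12°: sec²(12°) = 1/0.9781² = 1.045.
Ratio = 10.70/1.045 = cos²(12°)/cos²(72.2°) ≈ 10.2.

10.2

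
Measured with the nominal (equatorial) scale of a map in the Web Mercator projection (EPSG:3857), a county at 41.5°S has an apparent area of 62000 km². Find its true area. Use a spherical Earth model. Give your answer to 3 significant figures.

34800 km²

For Mercator, h = k = sec φ (a conformal cylindrical projection has a single point scale, 1/cos φ).
Areal scale = k² = sec²φ = 1/cos²(41.5°) = 1/0.7490² = 1.783.
True area = apparent / (areal scale) = 62000 / 1.783 ≈ 34800 km².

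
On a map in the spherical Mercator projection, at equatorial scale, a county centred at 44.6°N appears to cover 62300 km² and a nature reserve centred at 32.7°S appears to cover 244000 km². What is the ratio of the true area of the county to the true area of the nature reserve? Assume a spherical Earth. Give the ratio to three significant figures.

0.183

On Mercator the areal scale is sec²φ, so true area = apparent × cos²φ.
True area of county: 62300 × cos²(44.6°) = 62300 × 0.5070 = 31580 km².
True area of nature reserve: 244000 × cos²(32.7°) = 244000 × 0.7081 = 172800 km².
Ratio = 31580 / 172800 ≈ 0.183.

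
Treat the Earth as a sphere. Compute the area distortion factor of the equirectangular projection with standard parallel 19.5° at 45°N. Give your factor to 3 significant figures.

1.33

In the equirectangular projection with standard parallel φ₀ = 19.5° (x = Rλ cos φ₀, y = Rφ), meridians are true-scale (h = 1) and the parallel scale is k = cos φ₀ / cos φ.
Areal scale = h·k = 1 × cos φ₀ / cos φ; at 45°, h = 1.000, k = 1.333, so h·k = 1.333.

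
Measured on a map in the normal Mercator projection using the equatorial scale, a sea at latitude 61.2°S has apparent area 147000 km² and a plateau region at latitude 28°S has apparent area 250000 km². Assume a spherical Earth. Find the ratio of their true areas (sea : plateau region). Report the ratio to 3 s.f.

0.175

On Mercator the areal scale is sec²φ, so true area = apparent × cos²φ.
True area of sea: 147000 × cos²(61.2°) = 147000 × 0.2321 = 34120 km².
True area of plateau region: 250000 × cos²(28°) = 250000 × 0.7796 = 194900 km².
Ratio = 34120 / 194900 ≈ 0.175.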